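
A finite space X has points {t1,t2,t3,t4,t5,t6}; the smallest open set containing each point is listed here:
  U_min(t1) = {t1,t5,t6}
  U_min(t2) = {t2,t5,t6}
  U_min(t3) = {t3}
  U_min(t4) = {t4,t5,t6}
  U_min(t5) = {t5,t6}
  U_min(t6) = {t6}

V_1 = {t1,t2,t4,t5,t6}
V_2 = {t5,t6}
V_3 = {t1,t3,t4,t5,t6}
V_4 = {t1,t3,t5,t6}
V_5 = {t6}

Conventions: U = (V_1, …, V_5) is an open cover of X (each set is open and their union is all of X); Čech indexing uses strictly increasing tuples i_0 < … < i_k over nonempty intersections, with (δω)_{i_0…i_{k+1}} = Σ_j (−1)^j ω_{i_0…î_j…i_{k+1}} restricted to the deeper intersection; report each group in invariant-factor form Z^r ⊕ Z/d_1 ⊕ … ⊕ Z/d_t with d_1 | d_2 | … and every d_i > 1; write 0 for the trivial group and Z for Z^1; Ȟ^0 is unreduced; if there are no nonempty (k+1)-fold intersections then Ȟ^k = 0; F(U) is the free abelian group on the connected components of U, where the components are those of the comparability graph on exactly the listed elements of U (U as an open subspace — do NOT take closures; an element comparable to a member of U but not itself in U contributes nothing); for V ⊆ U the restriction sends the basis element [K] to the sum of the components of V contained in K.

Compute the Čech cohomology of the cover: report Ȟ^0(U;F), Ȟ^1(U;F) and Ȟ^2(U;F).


Ȟ^0(U;F) ≅ Z^2, Ȟ^1(U;F) ≅ 0, Ȟ^2(U;F) ≅ 0

nonempty intersections:
  V12={t5,t6} V13={t1,t4,t5,t6} V14={t1,t5,t6} V15={t6} V23={t5,t6} V24={t5,t6} V25={t6} V34={t1,t3,t5,t6} V35={t6} V45={t6}
  V123={t5,t6} V124={t5,t6} V125={t6} V134={t1,t5,t6} V135={t6} V145={t6} V234={t5,t6} V235={t6} V245={t6} V345={t6}
  V1234={t5,t6} V1235={t6} V1245={t6} V1345={t6} V2345={t6}
  V12345={t6}
components per intersection:
  V1: {t1,t2,t4,t5,t6}
  V2: {t5,t6}
  V3: {t1,t4,t5,t6} {t3}
  V4: {t1,t5,t6} {t3}
  V5: {t6}
  V12: {t5,t6}
  V13: {t1,t4,t5,t6}
  V14: {t1,t5,t6}
  V15: {t6}
  V23: {t5,t6}
  V24: {t5,t6}
  V25: {t6}
  V34: {t1,t5,t6} {t3}
  V35: {t6}
  V45: {t6}
  V123: {t5,t6}
  V124: {t5,t6}
  V125: {t6}
  V134: {t1,t5,t6}
  V135: {t6}
  V145: {t6}
  V234: {t5,t6}
  V235: {t6}
  V245: {t6}
  V345: {t6}
  V1234: {t5,t6}
  V1235: {t6}
  V1245: {t6}
  V1345: {t6}
  V2345: {t6}
  V12345: {t6}
C dims 7,11,10,5; δ0: rk 5, SNF 1^5; δ1: rk 6, SNF 1^6; δ2: rk 4, SNF 1^4
Ȟ^0: (7−5)−0=2 ⇒ Z^2
Ȟ^1: (11−6)−5=0 ⇒ 0
Ȟ^2: (10−4)−6=0 ⇒ 0


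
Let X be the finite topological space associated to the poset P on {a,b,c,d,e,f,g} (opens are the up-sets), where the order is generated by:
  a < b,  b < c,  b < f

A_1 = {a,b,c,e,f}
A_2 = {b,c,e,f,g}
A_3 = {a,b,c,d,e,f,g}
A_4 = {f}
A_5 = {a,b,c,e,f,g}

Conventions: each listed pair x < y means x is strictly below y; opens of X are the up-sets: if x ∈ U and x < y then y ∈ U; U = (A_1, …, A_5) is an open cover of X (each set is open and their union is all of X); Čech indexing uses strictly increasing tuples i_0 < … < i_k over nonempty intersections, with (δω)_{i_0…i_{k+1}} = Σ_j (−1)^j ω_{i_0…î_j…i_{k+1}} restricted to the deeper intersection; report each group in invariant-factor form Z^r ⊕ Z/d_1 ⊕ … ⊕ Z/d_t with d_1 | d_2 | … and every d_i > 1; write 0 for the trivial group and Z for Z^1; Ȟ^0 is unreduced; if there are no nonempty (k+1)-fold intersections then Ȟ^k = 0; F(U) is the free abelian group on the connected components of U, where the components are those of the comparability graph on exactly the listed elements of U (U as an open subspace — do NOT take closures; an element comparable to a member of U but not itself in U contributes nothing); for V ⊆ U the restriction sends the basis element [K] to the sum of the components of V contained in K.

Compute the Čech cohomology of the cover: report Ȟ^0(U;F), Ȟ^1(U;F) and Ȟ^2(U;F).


nonempty intersections:
  A12={b,c,e,f} A13={a,b,c,e,f} A14={f} A15={a,b,c,e,f} A23={b,c,e,f,g} A24={f} A25={b,c,e,f,g} A34={f} A35={a,b,c,e,f,g} A45={f}
  A123={b,c,e,f} A124={f} A125={b,c,e,f} A134={f} A135={a,b,c,e,f} A145={f} A234={f} A235={b,c,e,f,g} A245={f} A345={f}
  A1234={f} A1235={b,c,e,f} A1245={f} A1345={f} A2345={f}
  A12345={f}
components per intersection:
  A1: {a,b,c,f} {e}
  A2: {b,c,f} {e} {g}
  A3: {a,b,c,f} {d} {e} {g}
  A4: {f}
  A5: {a,b,c,f} {e} {g}
  A12: {b,c,f} {e}
  A13: {a,b,c,f} {e}
  A14: {f}
  A15: {a,b,c,f} {e}
  A23: {b,c,f} {e} {g}
  A24: {f}
  A25: {b,c,f} {e} {g}
  A34: {f}
  A35: {a,b,c,f} {e} {g}
  A45: {f}
  A123: {b,c,f} {e}
  A124: {f}
  A125: {b,c,f} {e}
  A134: {f}
  A135: {a,b,c,f} {e}
  A145: {f}
  A234: {f}
  A235: {b,c,f} {e} {g}
  A245: {f}
  A345: {f}
  A1234: {f}
  A1235: {b,c,f} {e}
  A1245: {f}
  A1345: {f}
  A2345: {f}
  A12345: {f}
C dims 13,19,15,6; δ0: rk 9, SNF 1^9; δ1: rk 10, SNF 1^10; δ2: rk 5, SNF 1^5
Ȟ^0: (13−9)−0=4 ⇒ Z^4
Ȟ^1: (19−10)−9=0 ⇒ 0
Ȟ^2: (15−5)−10=0 ⇒ 0

Ȟ^0(U;F) ≅ Z^4, Ȟ^1(U;F) ≅ 0, Ȟ^2(U;F) ≅ 0


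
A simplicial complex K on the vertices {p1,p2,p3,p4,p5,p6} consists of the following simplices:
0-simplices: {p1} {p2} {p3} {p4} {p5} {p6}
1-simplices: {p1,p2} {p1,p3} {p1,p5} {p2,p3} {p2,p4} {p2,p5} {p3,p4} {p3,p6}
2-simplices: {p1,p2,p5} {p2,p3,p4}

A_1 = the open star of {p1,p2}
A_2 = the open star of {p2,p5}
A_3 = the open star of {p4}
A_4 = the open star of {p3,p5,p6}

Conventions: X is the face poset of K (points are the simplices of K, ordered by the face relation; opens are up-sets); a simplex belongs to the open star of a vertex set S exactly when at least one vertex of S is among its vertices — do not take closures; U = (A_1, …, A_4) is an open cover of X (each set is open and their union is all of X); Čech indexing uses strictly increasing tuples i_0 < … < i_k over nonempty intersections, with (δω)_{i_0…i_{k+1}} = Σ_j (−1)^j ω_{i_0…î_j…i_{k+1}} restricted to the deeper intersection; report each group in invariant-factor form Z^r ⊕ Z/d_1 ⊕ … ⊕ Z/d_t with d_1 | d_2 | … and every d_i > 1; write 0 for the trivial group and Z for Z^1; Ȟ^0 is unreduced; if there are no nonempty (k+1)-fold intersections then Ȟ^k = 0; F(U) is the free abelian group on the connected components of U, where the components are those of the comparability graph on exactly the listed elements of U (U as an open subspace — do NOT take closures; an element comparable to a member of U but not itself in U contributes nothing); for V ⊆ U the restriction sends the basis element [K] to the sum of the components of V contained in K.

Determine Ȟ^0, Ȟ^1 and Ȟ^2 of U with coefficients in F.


Ȟ^0 ≅ Z, Ȟ^1 ≅ Z, Ȟ^2 ≅ 0

intersection data:
  A1={{p1},{p2},{p1,p2},{p1,p3},{p1,p5},{p2,p3},{p2,p4},{p2,p5},{p1,p2,p5},{p2,p3,p4}} A2={{p2},{p5},{p1,p2},{p1,p5},{p2,p3},{p2,p4},{p2,p5},{p1,p2,p5},{p2,p3,p4}} A3={{p4},{p2,p4},{p3,p4},{p2,p3,p4}} A4={{p3},{p5},{p6},{p1,p3},{p1,p5},{p2,p3},{p2,p5},{p3,p4},{p3,p6},{p1,p2,p5},{p2,p3,p4}}
  A12={{p2},{p1,p2},{p1,p5},{p2,p3},{p2,p4},{p2,p5},{p1,p2,p5},{p2,p3,p4}} A13={{p2,p4},{p2,p3,p4}} A14={{p1,p3},{p1,p5},{p2,p3},{p2,p5},{p1,p2,p5},{p2,p3,p4}} A23={{p2,p4},{p2,p3,p4}} A24={{p5},{p1,p5},{p2,p3},{p2,p5},{p1,p2,p5},{p2,p3,p4}} A34={{p3,p4},{p2,p3,p4}}
  A123={{p2,p4},{p2,p3,p4}} A124={{p1,p5},{p2,p3},{p2,p5},{p1,p2,p5},{p2,p3,p4}} A134={{p2,p3,p4}} A234={{p2,p3,p4}}
  A1234={{p2,p3,p4}}
components per intersection:
  A1: {{p1},{p2},{p1,p2},{p1,p3},{p1,p5},{p2,p3},{p2,p4},{p2,p5},{p1,p2,p5},{p2,p3,p4}}
  A2: {{p2},{p5},{p1,p2},{p1,p5},{p2,p3},{p2,p4},{p2,p5},{p1,p2,p5},{p2,p3,p4}}
  A3: {{p4},{p2,p4},{p3,p4},{p2,p3,p4}}
  A4: {{p3},{p6},{p1,p3},{p2,p3},{p3,p4},{p3,p6},{p2,p3,p4}} {{p5},{p1,p5},{p2,p5},{p1,p2,p5}}
  A12: {{p2},{p1,p2},{p1,p5},{p2,p3},{p2,p4},{p2,p5},{p1,p2,p5},{p2,p3,p4}}
  A13: {{p2,p4},{p2,p3,p4}}
  A14: {{p1,p3}} {{p1,p5},{p2,p5},{p1,p2,p5}} {{p2,p3},{p2,p3,p4}}
  A23: {{p2,p4},{p2,p3,p4}}
  A24: {{p5},{p1,p5},{p2,p5},{p1,p2,p5}} {{p2,p3},{p2,p3,p4}}
  A34: {{p3,p4},{p2,p3,p4}}
  A123: {{p2,p4},{p2,p3,p4}}
  A124: {{p1,p5},{p2,p5},{p1,p2,p5}} {{p2,p3},{p2,p3,p4}}
  A134: {{p2,p3,p4}}
  A234: {{p2,p3,p4}}
  A1234: {{p2,p3,p4}}
C dims 5,9,5,1; δ0: rk 4, SNF 1^4; δ1: rk 4, SNF 1^4; δ2: rk 1, SNF 1^1
Ȟ^0 = (5 − 4) − 0 = 1, so Ȟ^0 ≅ Z
Ȟ^1 = (9 − 4) − 4 = 1, so Ȟ^1 ≅ Z
Ȟ^2 = (5 − 1) − 4 = 0, so Ȟ^2 ≅ 0


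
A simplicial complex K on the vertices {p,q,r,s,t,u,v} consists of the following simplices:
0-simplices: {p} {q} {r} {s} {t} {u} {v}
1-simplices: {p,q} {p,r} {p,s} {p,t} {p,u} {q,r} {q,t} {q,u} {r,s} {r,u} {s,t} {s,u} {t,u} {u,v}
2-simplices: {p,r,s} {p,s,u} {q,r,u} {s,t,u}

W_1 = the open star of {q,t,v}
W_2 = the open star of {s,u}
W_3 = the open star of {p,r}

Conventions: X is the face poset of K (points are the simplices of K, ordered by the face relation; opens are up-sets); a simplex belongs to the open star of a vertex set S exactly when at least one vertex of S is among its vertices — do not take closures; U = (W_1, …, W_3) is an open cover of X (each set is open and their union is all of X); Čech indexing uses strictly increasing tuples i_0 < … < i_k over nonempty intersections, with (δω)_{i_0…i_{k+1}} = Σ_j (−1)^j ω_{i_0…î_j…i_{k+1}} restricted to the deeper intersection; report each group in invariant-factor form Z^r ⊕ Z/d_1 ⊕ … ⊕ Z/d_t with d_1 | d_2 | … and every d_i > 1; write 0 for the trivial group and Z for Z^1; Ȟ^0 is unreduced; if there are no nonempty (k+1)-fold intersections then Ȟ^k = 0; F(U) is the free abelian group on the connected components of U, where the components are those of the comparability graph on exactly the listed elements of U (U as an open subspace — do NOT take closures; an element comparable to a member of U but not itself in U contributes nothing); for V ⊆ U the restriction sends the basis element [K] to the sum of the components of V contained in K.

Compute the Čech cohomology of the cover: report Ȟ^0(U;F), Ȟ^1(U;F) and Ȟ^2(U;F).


Ȟ^0 ≅ Z, Ȟ^1 ≅ Z^4 and Ȟ^2 ≅ 0

cover nerve:
  W1={{q},{t},{v},{p,q},{p,t},{q,r},{q,t},{q,u},{s,t},{t,u},{u,v},{q,r,u},{s,t,u}} W2={{s},{u},{p,s},{p,u},{q,u},{r,s},{r,u},{s,t},{s,u},{t,u},{u,v},{p,r,s},{p,s,u},{q,r,u},{s,t,u}} W3={{p},{r},{p,q},{p,r},{p,s},{p,t},{p,u},{q,r},{r,s},{r,u},{p,r,s},{p,s,u},{q,r,u}}
  W12={{q,u},{s,t},{t,u},{u,v},{q,r,u},{s,t,u}} W13={{p,q},{p,t},{q,r},{q,r,u}} W23={{p,s},{p,u},{r,s},{r,u},{p,r,s},{p,s,u},{q,r,u}}
  W123={{q,r,u}}
components per intersection:
  W1: {{q},{t},{p,q},{p,t},{q,r},{q,t},{q,u},{s,t},{t,u},{q,r,u},{s,t,u}} {{v},{u,v}}
  W2: {{s},{u},{p,s},{p,u},{q,u},{r,s},{r,u},{s,t},{s,u},{t,u},{u,v},{p,r,s},{p,s,u},{q,r,u},{s,t,u}}
  W3: {{p},{r},{p,q},{p,r},{p,s},{p,t},{p,u},{q,r},{r,s},{r,u},{p,r,s},{p,s,u},{q,r,u}}
  W12: {{q,u},{q,r,u}} {{s,t},{t,u},{s,t,u}} {{u,v}}
  W13: {{p,q}} {{p,t}} {{q,r},{q,r,u}}
  W23: {{p,s},{p,u},{r,s},{p,r,s},{p,s,u}} {{r,u},{q,r,u}}
  W123: {{q,r,u}}
C dims 4,8,1; δ0: rk 3, SNF 1^3; δ1: rk 1, SNF 1^1
Ȟ^0: (4−3)−0=1 ⇒ Z
Ȟ^1: (8−1)−3=4 ⇒ Z^4
Ȟ^2: (1−0)−1=0 ⇒ 0


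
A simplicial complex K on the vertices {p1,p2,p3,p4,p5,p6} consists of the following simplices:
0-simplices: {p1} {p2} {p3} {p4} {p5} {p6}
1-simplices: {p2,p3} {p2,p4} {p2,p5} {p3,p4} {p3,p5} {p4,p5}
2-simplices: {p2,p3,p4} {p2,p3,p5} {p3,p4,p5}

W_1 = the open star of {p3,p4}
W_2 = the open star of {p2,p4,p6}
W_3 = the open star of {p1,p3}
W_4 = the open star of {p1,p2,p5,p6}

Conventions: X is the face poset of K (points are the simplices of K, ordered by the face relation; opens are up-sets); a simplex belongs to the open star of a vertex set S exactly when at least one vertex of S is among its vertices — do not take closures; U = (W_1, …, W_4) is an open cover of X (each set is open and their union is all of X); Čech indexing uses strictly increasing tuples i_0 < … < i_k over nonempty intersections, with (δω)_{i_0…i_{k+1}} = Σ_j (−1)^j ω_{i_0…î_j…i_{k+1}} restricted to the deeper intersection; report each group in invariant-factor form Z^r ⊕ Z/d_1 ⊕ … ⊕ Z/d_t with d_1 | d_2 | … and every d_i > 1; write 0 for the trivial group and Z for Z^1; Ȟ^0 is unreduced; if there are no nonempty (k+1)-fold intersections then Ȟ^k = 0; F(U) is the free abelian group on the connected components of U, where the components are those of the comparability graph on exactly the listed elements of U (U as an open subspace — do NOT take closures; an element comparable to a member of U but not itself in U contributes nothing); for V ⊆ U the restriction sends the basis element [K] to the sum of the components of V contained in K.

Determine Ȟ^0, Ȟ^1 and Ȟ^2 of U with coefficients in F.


Ȟ^0 ≅ Z^3, Ȟ^1 ≅ 0, Ȟ^2 ≅ 0

intersection data:
  W1={{p3},{p4},{p2,p3},{p2,p4},{p3,p4},{p3,p5},{p4,p5},{p2,p3,p4},{p2,p3,p5},{p3,p4,p5}} W2={{p2},{p4},{p6},{p2,p3},{p2,p4},{p2,p5},{p3,p4},{p4,p5},{p2,p3,p4},{p2,p3,p5},{p3,p4,p5}} W3={{p1},{p3},{p2,p3},{p3,p4},{p3,p5},{p2,p3,p4},{p2,p3,p5},{p3,p4,p5}} W4={{p1},{p2},{p5},{p6},{p2,p3},{p2,p4},{p2,p5},{p3,p5},{p4,p5},{p2,p3,p4},{p2,p3,p5},{p3,p4,p5}}
  W12={{p4},{p2,p3},{p2,p4},{p3,p4},{p4,p5},{p2,p3,p4},{p2,p3,p5},{p3,p4,p5}} W13={{p3},{p2,p3},{p3,p4},{p3,p5},{p2,p3,p4},{p2,p3,p5},{p3,p4,p5}} W14={{p2,p3},{p2,p4},{p3,p5},{p4,p5},{p2,p3,p4},{p2,p3,p5},{p3,p4,p5}} W23={{p2,p3},{p3,p4},{p2,p3,p4},{p2,p3,p5},{p3,p4,p5}} W24={{p2},{p6},{p2,p3},{p2,p4},{p2,p5},{p4,p5},{p2,p3,p4},{p2,p3,p5},{p3,p4,p5}} W34={{p1},{p2,p3},{p3,p5},{p2,p3,p4},{p2,p3,p5},{p3,p4,p5}}
  W123={{p2,p3},{p3,p4},{p2,p3,p4},{p2,p3,p5},{p3,p4,p5}} W124={{p2,p3},{p2,p4},{p4,p5},{p2,p3,p4},{p2,p3,p5},{p3,p4,p5}} W134={{p2,p3},{p3,p5},{p2,p3,p4},{p2,p3,p5},{p3,p4,p5}} W234={{p2,p3},{p2,p3,p4},{p2,p3,p5},{p3,p4,p5}}
  W1234={{p2,p3},{p2,p3,p4},{p2,p3,p5},{p3,p4,p5}}
components per intersection:
  W1: {{p3},{p4},{p2,p3},{p2,p4},{p3,p4},{p3,p5},{p4,p5},{p2,p3,p4},{p2,p3,p5},{p3,p4,p5}}
  W2: {{p2},{p4},{p2,p3},{p2,p4},{p2,p5},{p3,p4},{p4,p5},{p2,p3,p4},{p2,p3,p5},{p3,p4,p5}} {{p6}}
  W3: {{p1}} {{p3},{p2,p3},{p3,p4},{p3,p5},{p2,p3,p4},{p2,p3,p5},{p3,p4,p5}}
  W4: {{p1}} {{p2},{p5},{p2,p3},{p2,p4},{p2,p5},{p3,p5},{p4,p5},{p2,p3,p4},{p2,p3,p5},{p3,p4,p5}} {{p6}}
  W12: {{p4},{p2,p3},{p2,p4},{p3,p4},{p4,p5},{p2,p3,p4},{p2,p3,p5},{p3,p4,p5}}
  W13: {{p3},{p2,p3},{p3,p4},{p3,p5},{p2,p3,p4},{p2,p3,p5},{p3,p4,p5}}
  W14: {{p2,p3},{p2,p4},{p3,p5},{p4,p5},{p2,p3,p4},{p2,p3,p5},{p3,p4,p5}}
  W23: {{p2,p3},{p3,p4},{p2,p3,p4},{p2,p3,p5},{p3,p4,p5}}
  W24: {{p2},{p2,p3},{p2,p4},{p2,p5},{p2,p3,p4},{p2,p3,p5}} {{p6}} {{p4,p5},{p3,p4,p5}}
  W34: {{p1}} {{p2,p3},{p3,p5},{p2,p3,p4},{p2,p3,p5},{p3,p4,p5}}
  W123: {{p2,p3},{p3,p4},{p2,p3,p4},{p2,p3,p5},{p3,p4,p5}}
  W124: {{p2,p3},{p2,p4},{p2,p3,p4},{p2,p3,p5}} {{p4,p5},{p3,p4,p5}}
  W134: {{p2,p3},{p3,p5},{p2,p3,p4},{p2,p3,p5},{p3,p4,p5}}
  W234: {{p2,p3},{p2,p3,p4},{p2,p3,p5}} {{p3,p4,p5}}
  W1234: {{p2,p3},{p2,p3,p4},{p2,p3,p5}} {{p3,p4,p5}}
C dims 8,9,6,2; δ0: rk 5, SNF 1^5; δ1: rk 4, SNF 1^4; δ2: rk 2, SNF 1^2
Ȟ^0 = (8 − 5) − 0 = 3, so Ȟ^0 ≅ Z^3
Ȟ^1 = (9 − 4) − 5 = 0, so Ȟ^1 ≅ 0
Ȟ^2 = (6 − 2) − 4 = 0, so Ȟ^2 ≅ 0


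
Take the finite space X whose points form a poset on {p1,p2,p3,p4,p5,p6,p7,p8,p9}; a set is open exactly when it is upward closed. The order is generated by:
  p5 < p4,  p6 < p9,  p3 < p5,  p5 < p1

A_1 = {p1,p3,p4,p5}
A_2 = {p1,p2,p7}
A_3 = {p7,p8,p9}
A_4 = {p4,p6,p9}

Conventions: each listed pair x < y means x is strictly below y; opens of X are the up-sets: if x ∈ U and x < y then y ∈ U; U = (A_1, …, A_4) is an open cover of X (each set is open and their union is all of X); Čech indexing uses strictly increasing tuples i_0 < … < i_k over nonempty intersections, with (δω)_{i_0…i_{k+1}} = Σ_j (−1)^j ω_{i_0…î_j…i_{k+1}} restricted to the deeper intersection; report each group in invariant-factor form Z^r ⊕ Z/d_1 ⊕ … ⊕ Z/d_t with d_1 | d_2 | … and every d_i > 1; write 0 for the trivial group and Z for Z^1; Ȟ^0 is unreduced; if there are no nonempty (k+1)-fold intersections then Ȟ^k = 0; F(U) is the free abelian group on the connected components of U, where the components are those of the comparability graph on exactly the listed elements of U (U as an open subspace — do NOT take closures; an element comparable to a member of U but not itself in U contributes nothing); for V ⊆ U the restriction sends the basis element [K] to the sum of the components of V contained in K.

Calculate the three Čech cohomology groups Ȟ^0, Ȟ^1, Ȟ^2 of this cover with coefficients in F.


Ȟ^0 ≅ Z^5, Ȟ^1 ≅ 0 and Ȟ^2 ≅ 0

nerve simplices:
  A12={p1} A14={p4} A23={p7} A34={p9}
components per intersection:
  A1: {p1,p3,p4,p5}
  A2: {p1} {p2} {p7}
  A3: {p7} {p8} {p9}
  A4: {p4} {p6,p9}
  A12: {p1}
  A14: {p4}
  A23: {p7}
  A34: {p9}
C dims 9,4; δ0: rk 4, SNF 1^4
degree 0: 9−4−0 = 5 → Ȟ^0 ≅ Z^5
degree 1: 4−0−4 = 0 → Ȟ^1 ≅ 0
degree 2: 0−0−0 = 0 → Ȟ^2 ≅ 0


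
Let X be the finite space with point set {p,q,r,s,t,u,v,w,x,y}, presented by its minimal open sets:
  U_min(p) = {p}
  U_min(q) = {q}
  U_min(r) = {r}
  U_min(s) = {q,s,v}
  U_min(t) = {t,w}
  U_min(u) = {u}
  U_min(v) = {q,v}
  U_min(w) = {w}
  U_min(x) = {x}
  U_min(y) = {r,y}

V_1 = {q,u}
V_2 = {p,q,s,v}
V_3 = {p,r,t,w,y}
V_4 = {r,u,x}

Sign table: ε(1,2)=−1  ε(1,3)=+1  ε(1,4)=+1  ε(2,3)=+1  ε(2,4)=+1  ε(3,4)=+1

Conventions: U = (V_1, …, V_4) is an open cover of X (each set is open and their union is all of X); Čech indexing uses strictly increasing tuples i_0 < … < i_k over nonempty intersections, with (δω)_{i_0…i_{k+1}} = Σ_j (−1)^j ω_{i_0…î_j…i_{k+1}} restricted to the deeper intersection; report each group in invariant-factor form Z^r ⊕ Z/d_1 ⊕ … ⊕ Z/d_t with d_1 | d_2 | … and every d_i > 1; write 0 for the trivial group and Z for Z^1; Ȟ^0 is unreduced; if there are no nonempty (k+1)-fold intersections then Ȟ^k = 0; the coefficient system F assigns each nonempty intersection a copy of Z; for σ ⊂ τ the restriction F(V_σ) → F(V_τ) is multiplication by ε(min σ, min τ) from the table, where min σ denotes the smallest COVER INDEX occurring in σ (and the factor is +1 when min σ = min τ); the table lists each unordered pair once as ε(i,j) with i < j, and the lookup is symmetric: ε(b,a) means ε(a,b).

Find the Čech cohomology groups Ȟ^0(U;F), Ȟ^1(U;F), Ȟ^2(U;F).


cover nerve:
  V12={q} V14={u} V23={p} V34={r}
C dims 4,4; δ0: rk 4, SNF 1^3·2
Ȟ^0: (4−4)−0=0 ⇒ 0
Ȟ^1: (4−0)−4=0 plus torsion [2] ⇒ Z/2
Ȟ^2: (0−0)−0=0 ⇒ 0

Ȟ^0 ≅ 0; Ȟ^1 ≅ Z/2; Ȟ^2 ≅ 0


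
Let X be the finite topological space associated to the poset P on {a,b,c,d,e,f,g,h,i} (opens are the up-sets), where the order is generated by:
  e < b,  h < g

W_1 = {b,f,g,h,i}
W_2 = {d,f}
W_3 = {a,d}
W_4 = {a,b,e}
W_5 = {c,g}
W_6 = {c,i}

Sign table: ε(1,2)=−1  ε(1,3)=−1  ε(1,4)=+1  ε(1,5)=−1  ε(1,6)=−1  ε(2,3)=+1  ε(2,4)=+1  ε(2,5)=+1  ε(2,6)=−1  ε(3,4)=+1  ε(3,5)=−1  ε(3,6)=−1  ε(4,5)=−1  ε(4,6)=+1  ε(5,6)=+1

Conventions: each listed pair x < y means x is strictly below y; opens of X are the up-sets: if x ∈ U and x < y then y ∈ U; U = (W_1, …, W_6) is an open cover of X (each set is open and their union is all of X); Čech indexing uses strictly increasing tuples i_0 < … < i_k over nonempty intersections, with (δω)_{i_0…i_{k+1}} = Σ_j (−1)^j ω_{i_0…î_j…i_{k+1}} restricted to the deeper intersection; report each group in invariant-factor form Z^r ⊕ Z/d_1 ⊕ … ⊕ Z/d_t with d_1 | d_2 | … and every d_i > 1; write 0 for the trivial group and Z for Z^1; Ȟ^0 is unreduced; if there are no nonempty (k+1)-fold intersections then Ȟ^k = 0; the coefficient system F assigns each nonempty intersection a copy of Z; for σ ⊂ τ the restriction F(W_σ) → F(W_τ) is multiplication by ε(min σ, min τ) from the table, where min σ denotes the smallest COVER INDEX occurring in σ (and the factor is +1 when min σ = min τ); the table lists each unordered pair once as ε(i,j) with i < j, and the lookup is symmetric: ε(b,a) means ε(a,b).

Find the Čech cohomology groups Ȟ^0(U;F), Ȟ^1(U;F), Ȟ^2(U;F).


Ȟ^0(U;F) ≅ 0,  Ȟ^1(U;F) ≅ Z ⊕ Z/2,  Ȟ^2(U;F) ≅ 0

nonempty overlaps:
  W12={f} W14={b} W15={g} W16={i} W23={d} W34={a} W56={c}
C dims 6,7; δ0: rk 6, SNF 1^5·2
degree 0: 6−6−0 = 0 → Ȟ^0 ≅ 0
degree 1: 7−0−6 = 1 plus torsion [2] → Ȟ^1 ≅ Z ⊕ Z/2
degree 2: 0−0−0 = 0 → Ȟ^2 ≅ 0


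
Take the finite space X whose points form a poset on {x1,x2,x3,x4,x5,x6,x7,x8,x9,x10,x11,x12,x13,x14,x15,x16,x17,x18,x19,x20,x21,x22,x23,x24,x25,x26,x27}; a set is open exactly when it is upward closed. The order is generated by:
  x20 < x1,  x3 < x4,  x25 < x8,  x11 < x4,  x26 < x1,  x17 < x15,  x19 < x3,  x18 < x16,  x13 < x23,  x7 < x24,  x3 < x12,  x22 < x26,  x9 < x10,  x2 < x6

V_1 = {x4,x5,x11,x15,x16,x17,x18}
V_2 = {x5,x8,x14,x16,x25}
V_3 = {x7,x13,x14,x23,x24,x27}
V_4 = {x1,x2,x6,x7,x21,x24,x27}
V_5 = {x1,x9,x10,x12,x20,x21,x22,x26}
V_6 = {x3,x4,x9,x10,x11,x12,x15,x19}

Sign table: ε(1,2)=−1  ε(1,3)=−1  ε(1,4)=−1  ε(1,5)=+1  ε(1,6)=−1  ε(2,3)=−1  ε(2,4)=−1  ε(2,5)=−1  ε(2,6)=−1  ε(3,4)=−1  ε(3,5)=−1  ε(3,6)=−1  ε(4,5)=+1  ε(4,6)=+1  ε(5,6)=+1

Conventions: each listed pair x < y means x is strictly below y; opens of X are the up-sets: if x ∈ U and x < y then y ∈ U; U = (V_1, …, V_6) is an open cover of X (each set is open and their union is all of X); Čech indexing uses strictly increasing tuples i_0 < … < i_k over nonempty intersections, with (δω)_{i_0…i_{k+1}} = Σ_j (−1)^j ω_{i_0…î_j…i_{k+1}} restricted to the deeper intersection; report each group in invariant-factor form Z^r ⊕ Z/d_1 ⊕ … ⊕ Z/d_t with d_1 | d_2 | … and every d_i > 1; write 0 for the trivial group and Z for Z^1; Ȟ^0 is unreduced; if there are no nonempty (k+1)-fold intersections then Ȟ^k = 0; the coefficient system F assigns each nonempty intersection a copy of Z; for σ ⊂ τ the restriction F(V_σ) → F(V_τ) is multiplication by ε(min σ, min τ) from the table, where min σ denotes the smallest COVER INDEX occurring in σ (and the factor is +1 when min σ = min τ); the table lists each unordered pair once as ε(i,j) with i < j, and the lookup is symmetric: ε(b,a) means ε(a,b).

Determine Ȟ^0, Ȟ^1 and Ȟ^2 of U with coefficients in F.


Ȟ^0 ≅ Z, Ȟ^1 ≅ Z and Ȟ^2 ≅ 0

nerve of the cover:
  V12={x5,x16} V16={x4,x11,x15} V23={x14} V34={x7,x24,x27} V45={x1,x21} V56={x9,x10,x12}
C dims 6,6; δ0: rk 5, SNF 1^5
Ȟ^0 = (6 − 5) − 0 = 1, so Ȟ^0 ≅ Z
Ȟ^1 = (6 − 0) − 5 = 1, so Ȟ^1 ≅ Z
Ȟ^2 = (0 − 0) − 0 = 0, so Ȟ^2 ≅ 0


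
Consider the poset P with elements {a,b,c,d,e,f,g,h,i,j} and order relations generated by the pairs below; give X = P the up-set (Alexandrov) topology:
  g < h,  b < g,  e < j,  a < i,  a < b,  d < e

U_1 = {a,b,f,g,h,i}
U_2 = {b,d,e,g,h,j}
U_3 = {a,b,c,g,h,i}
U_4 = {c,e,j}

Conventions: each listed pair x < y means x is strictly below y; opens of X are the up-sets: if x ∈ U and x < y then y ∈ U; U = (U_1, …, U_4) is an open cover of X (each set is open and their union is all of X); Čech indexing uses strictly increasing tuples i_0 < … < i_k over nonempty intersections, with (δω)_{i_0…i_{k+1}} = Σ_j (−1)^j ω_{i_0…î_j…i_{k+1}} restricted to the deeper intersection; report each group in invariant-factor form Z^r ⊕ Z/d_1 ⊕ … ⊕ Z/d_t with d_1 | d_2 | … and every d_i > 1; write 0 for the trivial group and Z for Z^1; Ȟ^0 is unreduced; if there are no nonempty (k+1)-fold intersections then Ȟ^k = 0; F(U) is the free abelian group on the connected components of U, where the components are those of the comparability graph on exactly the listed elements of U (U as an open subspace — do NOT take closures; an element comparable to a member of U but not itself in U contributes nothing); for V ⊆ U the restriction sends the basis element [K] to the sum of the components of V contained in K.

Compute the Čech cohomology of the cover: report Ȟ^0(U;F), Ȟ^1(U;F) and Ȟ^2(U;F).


Ȟ^0 ≅ Z^4,  Ȟ^1 ≅ 0,  Ȟ^2 ≅ 0

nonempty overlaps:
  U12={b,g,h} U13={a,b,g,h,i} U23={b,g,h} U24={e,j} U34={c}
  U123={b,g,h}
components per intersection:
  U1: {a,b,g,h,i} {f}
  U2: {b,g,h} {d,e,j}
  U3: {a,b,g,h,i} {c}
  U4: {c} {e,j}
  U12: {b,g,h}
  U13: {a,b,g,h,i}
  U23: {b,g,h}
  U24: {e,j}
  U34: {c}
  U123: {b,g,h}
C dims 8,5,1; δ0: rk 4, SNF 1^4; δ1: rk 1, SNF 1^1
degree 0: 8−4−0 = 4 → Ȟ^0 ≅ Z^4
degree 1: 5−1−4 = 0 → Ȟ^1 ≅ 0
degree 2: 1−0−1 = 0 → Ȟ^2 ≅ 0


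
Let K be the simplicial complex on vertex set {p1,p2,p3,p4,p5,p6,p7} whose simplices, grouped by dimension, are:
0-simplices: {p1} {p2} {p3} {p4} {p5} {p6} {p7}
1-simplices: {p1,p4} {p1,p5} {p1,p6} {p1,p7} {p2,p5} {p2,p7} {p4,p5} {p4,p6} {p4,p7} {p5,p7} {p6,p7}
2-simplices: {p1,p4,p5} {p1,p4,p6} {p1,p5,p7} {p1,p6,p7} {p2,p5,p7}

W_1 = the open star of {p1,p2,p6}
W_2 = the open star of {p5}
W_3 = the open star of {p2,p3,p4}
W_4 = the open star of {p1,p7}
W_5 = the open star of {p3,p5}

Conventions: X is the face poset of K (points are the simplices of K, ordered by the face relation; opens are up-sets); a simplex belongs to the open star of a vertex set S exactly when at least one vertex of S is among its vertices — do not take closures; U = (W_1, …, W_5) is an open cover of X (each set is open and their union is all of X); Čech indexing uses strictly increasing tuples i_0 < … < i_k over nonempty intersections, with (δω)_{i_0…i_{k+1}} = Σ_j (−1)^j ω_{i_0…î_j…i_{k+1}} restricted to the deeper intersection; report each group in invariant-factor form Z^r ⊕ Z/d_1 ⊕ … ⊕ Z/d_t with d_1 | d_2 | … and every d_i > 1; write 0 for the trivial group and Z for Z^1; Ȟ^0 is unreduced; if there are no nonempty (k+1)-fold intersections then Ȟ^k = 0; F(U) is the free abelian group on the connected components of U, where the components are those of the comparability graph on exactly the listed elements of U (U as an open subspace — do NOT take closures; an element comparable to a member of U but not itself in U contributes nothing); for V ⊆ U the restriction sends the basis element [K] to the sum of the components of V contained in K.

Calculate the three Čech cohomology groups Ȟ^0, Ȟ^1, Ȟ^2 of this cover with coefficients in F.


Ȟ^0(U;F) ≅ Z^2; Ȟ^1(U;F) ≅ Z; Ȟ^2(U;F) ≅ 0

nerve of the cover:
  W1={{p1},{p2},{p6},{p1,p4},{p1,p5},{p1,p6},{p1,p7},{p2,p5},{p2,p7},{p4,p6},{p6,p7},{p1,p4,p5},{p1,p4,p6},{p1,p5,p7},{p1,p6,p7},{p2,p5,p7}} W2={{p5},{p1,p5},{p2,p5},{p4,p5},{p5,p7},{p1,p4,p5},{p1,p5,p7},{p2,p5,p7}} W3={{p2},{p3},{p4},{p1,p4},{p2,p5},{p2,p7},{p4,p5},{p4,p6},{p4,p7},{p1,p4,p5},{p1,p4,p6},{p2,p5,p7}} W4={{p1},{p7},{p1,p4},{p1,p5},{p1,p6},{p1,p7},{p2,p7},{p4,p7},{p5,p7},{p6,p7},{p1,p4,p5},{p1,p4,p6},{p1,p5,p7},{p1,p6,p7},{p2,p5,p7}} W5={{p3},{p5},{p1,p5},{p2,p5},{p4,p5},{p5,p7},{p1,p4,p5},{p1,p5,p7},{p2,p5,p7}}
  W12={{p1,p5},{p2,p5},{p1,p4,p5},{p1,p5,p7},{p2,p5,p7}} W13={{p2},{p1,p4},{p2,p5},{p2,p7},{p4,p6},{p1,p4,p5},{p1,p4,p6},{p2,p5,p7}} W14={{p1},{p1,p4},{p1,p5},{p1,p6},{p1,p7},{p2,p7},{p6,p7},{p1,p4,p5},{p1,p4,p6},{p1,p5,p7},{p1,p6,p7},{p2,p5,p7}} W15={{p1,p5},{p2,p5},{p1,p4,p5},{p1,p5,p7},{p2,p5,p7}} W23={{p2,p5},{p4,p5},{p1,p4,p5},{p2,p5,p7}} W24={{p1,p5},{p5,p7},{p1,p4,p5},{p1,p5,p7},{p2,p5,p7}} W25={{p5},{p1,p5},{p2,p5},{p4,p5},{p5,p7},{p1,p4,p5},{p1,p5,p7},{p2,p5,p7}} W34={{p1,p4},{p2,p7},{p4,p7},{p1,p4,p5},{p1,p4,p6},{p2,p5,p7}} W35={{p3},{p2,p5},{p4,p5},{p1,p4,p5},{p2,p5,p7}} W45={{p1,p5},{p5,p7},{p1,p4,p5},{p1,p5,p7},{p2,p5,p7}}
  W123={{p2,p5},{p1,p4,p5},{p2,p5,p7}} W124={{p1,p5},{p1,p4,p5},{p1,p5,p7},{p2,p5,p7}} W125={{p1,p5},{p2,p5},{p1,p4,p5},{p1,p5,p7},{p2,p5,p7}} W134={{p1,p4},{p2,p7},{p1,p4,p5},{p1,p4,p6},{p2,p5,p7}} W135={{p2,p5},{p1,p4,p5},{p2,p5,p7}} W145={{p1,p5},{p1,p4,p5},{p1,p5,p7},{p2,p5,p7}} W234={{p1,p4,p5},{p2,p5,p7}} W235={{p2,p5},{p4,p5},{p1,p4,p5},{p2,p5,p7}} W245={{p1,p5},{p5,p7},{p1,p4,p5},{p1,p5,p7},{p2,p5,p7}} W345={{p1,p4,p5},{p2,p5,p7}}
  W1234={{p1,p4,p5},{p2,p5,p7}} W1235={{p2,p5},{p1,p4,p5},{p2,p5,p7}} W1245={{p1,p5},{p1,p4,p5},{p1,p5,p7},{p2,p5,p7}} W1345={{p1,p4,p5},{p2,p5,p7}} W2345={{p1,p4,p5},{p2,p5,p7}}
  W12345={{p1,p4,p5},{p2,p5,p7}}
components per intersection:
  W1: {{p1},{p6},{p1,p4},{p1,p5},{p1,p6},{p1,p7},{p4,p6},{p6,p7},{p1,p4,p5},{p1,p4,p6},{p1,p5,p7},{p1,p6,p7}} {{p2},{p2,p5},{p2,p7},{p2,p5,p7}}
  W2: {{p5},{p1,p5},{p2,p5},{p4,p5},{p5,p7},{p1,p4,p5},{p1,p5,p7},{p2,p5,p7}}
  W3: {{p2},{p2,p5},{p2,p7},{p2,p5,p7}} {{p3}} {{p4},{p1,p4},{p4,p5},{p4,p6},{p4,p7},{p1,p4,p5},{p1,p4,p6}}
  W4: {{p1},{p7},{p1,p4},{p1,p5},{p1,p6},{p1,p7},{p2,p7},{p4,p7},{p5,p7},{p6,p7},{p1,p4,p5},{p1,p4,p6},{p1,p5,p7},{p1,p6,p7},{p2,p5,p7}}
  W5: {{p3}} {{p5},{p1,p5},{p2,p5},{p4,p5},{p5,p7},{p1,p4,p5},{p1,p5,p7},{p2,p5,p7}}
  W12: {{p1,p5},{p1,p4,p5},{p1,p5,p7}} {{p2,p5},{p2,p5,p7}}
  W13: {{p2},{p2,p5},{p2,p7},{p2,p5,p7}} {{p1,p4},{p4,p6},{p1,p4,p5},{p1,p4,p6}}
  W14: {{p1},{p1,p4},{p1,p5},{p1,p6},{p1,p7},{p6,p7},{p1,p4,p5},{p1,p4,p6},{p1,p5,p7},{p1,p6,p7}} {{p2,p7},{p2,p5,p7}}
  W15: {{p1,p5},{p1,p4,p5},{p1,p5,p7}} {{p2,p5},{p2,p5,p7}}
  W23: {{p2,p5},{p2,p5,p7}} {{p4,p5},{p1,p4,p5}}
  W24: {{p1,p5},{p5,p7},{p1,p4,p5},{p1,p5,p7},{p2,p5,p7}}
  W25: {{p5},{p1,p5},{p2,p5},{p4,p5},{p5,p7},{p1,p4,p5},{p1,p5,p7},{p2,p5,p7}}
  W34: {{p1,p4},{p1,p4,p5},{p1,p4,p6}} {{p2,p7},{p2,p5,p7}} {{p4,p7}}
  W35: {{p3}} {{p2,p5},{p2,p5,p7}} {{p4,p5},{p1,p4,p5}}
  W45: {{p1,p5},{p5,p7},{p1,p4,p5},{p1,p5,p7},{p2,p5,p7}}
  W123: {{p2,p5},{p2,p5,p7}} {{p1,p4,p5}}
  W124: {{p1,p5},{p1,p4,p5},{p1,p5,p7}} {{p2,p5,p7}}
  W125: {{p1,p5},{p1,p4,p5},{p1,p5,p7}} {{p2,p5},{p2,p5,p7}}
  W134: {{p1,p4},{p1,p4,p5},{p1,p4,p6}} {{p2,p7},{p2,p5,p7}}
  W135: {{p2,p5},{p2,p5,p7}} {{p1,p4,p5}}
  W145: {{p1,p5},{p1,p4,p5},{p1,p5,p7}} {{p2,p5,p7}}
  W234: {{p1,p4,p5}} {{p2,p5,p7}}
  W235: {{p2,p5},{p2,p5,p7}} {{p4,p5},{p1,p4,p5}}
  W245: {{p1,p5},{p5,p7},{p1,p4,p5},{p1,p5,p7},{p2,p5,p7}}
  W345: {{p1,p4,p5}} {{p2,p5,p7}}
  W1234: {{p1,p4,p5}} {{p2,p5,p7}}
  W1235: {{p2,p5},{p2,p5,p7}} {{p1,p4,p5}}
  W1245: {{p1,p5},{p1,p4,p5},{p1,p5,p7}} {{p2,p5,p7}}
  W1345: {{p1,p4,p5}} {{p2,p5,p7}}
  W2345: {{p1,p4,p5}} {{p2,p5,p7}}
  W12345: {{p1,p4,p5}} {{p2,p5,p7}}
C dims 9,19,19,10; δ0: rk 7, SNF 1^7; δ1: rk 11, SNF 1^11; δ2: rk 8, SNF 1^8
Ȟ^0 = (9 − 7) − 0 = 2, so Ȟ^0 ≅ Z^2
Ȟ^1 = (19 − 11) − 7 = 1, so Ȟ^1 ≅ Z
Ȟ^2 = (19 − 8) − 11 = 0, so Ȟ^2 ≅ 0


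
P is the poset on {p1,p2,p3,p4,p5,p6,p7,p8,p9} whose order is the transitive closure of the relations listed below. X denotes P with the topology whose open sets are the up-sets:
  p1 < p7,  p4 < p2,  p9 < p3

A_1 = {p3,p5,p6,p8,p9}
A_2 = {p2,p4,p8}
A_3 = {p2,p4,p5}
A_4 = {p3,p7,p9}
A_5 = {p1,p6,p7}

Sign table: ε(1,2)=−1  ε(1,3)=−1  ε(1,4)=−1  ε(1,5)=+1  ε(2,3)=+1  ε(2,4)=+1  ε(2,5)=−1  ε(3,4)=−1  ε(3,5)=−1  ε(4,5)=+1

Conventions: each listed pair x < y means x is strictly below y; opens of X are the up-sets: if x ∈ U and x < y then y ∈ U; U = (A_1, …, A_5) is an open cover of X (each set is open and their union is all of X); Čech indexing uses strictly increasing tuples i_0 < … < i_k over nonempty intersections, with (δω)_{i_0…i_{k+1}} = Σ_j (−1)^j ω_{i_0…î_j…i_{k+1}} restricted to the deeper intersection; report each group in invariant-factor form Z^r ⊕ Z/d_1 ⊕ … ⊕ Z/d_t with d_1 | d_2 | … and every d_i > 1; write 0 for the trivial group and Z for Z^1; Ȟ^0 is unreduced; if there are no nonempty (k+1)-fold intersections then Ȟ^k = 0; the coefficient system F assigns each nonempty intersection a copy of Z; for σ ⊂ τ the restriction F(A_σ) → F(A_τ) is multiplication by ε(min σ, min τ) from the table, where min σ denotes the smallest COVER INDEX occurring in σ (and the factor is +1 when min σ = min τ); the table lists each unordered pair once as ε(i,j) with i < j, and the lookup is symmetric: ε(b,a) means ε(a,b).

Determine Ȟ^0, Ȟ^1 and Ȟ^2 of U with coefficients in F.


cover nerve:
  A12={p8} A13={p5} A14={p3,p9} A15={p6} A23={p2,p4} A45={p7}
C dims 5,6; δ0: rk 5, SNF 1^4·2
Ȟ^0: (5−5)−0=0 ⇒ 0
Ȟ^1: (6−0)−5=1 plus torsion [2] ⇒ Z ⊕ Z/2
Ȟ^2: (0−0)−0=0 ⇒ 0

Ȟ^0 ≅ 0,  Ȟ^1 ≅ Z ⊕ Z/2,  Ȟ^2 ≅ 0


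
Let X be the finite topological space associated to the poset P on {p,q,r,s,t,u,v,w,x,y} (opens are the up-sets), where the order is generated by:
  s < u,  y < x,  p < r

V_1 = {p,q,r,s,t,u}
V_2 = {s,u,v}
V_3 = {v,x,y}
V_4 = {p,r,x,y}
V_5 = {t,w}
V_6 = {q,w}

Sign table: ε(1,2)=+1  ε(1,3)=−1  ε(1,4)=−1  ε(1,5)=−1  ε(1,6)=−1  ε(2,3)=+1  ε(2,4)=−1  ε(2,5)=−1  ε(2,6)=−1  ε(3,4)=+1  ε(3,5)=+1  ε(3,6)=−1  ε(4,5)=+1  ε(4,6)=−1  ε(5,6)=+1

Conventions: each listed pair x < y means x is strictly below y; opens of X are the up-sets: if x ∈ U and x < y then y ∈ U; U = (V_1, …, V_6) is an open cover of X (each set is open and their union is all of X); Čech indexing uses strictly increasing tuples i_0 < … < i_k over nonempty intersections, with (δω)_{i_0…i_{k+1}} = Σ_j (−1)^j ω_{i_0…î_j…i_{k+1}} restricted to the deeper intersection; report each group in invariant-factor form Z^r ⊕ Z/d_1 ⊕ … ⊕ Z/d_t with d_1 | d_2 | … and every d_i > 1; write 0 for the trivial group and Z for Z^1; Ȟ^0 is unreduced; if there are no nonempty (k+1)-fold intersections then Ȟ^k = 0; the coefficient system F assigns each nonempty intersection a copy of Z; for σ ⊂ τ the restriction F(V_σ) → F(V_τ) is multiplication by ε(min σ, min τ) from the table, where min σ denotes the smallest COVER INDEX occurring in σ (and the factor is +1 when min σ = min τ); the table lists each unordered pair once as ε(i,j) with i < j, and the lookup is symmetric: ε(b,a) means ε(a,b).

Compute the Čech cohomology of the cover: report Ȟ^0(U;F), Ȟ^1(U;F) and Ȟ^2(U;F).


nerve simplices:
  V12={s,u} V14={p,r} V15={t} V16={q} V23={v} V34={x,y} V56={w}
C dims 6,7; δ0: rk 6, SNF 1^5·2
degree 0: 6−6−0 = 0 → Ȟ^0 ≅ 0
degree 1: 7−0−6 = 1 plus torsion [2] → Ȟ^1 ≅ Z ⊕ Z/2
degree 2: 0−0−0 = 0 → Ȟ^2 ≅ 0

Ȟ^0(U;F) ≅ 0; Ȟ^1(U;F) ≅ Z ⊕ Z/2; Ȟ^2(U;F) ≅ 0


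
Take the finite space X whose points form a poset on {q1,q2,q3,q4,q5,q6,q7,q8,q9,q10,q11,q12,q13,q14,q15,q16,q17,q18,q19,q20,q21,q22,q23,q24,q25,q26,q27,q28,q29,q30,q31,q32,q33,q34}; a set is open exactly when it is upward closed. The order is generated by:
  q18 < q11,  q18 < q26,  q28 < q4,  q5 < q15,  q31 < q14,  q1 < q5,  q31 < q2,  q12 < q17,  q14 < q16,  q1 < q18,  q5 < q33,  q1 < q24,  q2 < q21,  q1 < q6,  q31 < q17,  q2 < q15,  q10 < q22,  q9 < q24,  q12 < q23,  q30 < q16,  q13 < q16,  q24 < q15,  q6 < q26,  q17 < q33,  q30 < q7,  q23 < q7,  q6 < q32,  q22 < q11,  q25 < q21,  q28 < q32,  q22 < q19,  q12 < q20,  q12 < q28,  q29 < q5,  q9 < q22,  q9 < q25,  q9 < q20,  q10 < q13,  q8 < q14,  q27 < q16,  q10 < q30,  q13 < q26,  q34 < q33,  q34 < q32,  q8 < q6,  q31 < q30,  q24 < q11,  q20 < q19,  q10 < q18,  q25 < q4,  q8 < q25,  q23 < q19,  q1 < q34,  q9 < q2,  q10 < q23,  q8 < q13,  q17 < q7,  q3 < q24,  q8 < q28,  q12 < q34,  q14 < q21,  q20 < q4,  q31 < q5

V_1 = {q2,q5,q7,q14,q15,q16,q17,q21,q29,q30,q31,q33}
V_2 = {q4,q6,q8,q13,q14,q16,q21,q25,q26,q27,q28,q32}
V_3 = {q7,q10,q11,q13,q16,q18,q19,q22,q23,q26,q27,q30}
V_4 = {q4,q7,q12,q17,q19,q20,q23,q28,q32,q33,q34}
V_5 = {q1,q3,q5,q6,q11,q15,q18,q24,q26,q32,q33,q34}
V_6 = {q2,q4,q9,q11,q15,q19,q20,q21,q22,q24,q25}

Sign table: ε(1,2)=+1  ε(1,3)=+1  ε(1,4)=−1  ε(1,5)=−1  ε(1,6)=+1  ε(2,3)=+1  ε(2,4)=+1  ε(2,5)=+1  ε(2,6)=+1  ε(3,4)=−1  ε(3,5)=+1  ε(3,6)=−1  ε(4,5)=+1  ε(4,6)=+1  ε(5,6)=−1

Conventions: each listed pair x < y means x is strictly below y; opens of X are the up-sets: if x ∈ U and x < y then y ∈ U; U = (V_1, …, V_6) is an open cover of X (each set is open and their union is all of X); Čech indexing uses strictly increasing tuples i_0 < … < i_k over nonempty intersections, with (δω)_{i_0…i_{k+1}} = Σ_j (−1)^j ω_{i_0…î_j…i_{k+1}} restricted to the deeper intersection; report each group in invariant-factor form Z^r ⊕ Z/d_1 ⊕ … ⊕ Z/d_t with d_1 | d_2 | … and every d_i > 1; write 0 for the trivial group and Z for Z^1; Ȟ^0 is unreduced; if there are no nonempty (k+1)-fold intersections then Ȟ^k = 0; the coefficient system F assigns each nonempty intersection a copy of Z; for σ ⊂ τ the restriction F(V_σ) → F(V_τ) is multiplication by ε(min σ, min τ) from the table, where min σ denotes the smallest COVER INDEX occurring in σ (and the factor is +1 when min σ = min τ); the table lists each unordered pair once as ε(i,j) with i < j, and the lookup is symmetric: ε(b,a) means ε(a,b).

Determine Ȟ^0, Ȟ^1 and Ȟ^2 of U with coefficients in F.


nerve of the cover:
  V12={q14,q16,q21} V13={q7,q16,q30} V14={q7,q17,q33} V15={q5,q15,q33} V16={q2,q15,q21} V23={q13,q16,q26,q27} V24={q4,q28,q32} V25={q6,q26,q32} V26={q4,q21,q25} V34={q7,q19,q23} V35={q11,q18,q26} V36={q11,q19,q22} V45={q32,q33,q34} V46={q4,q19,q20} V56={q11,q15,q24}
  V123={q16} V126={q21} V134={q7} V145={q33} V156={q15} V235={q26} V245={q32} V246={q4} V346={q19} V356={q11}
C dims 6,15,10; δ0: rk 6, SNF 1^5·2; δ1: rk 9, SNF 1^9
Ȟ^0 = (6 − 6) − 0 = 0, so Ȟ^0 ≅ 0
Ȟ^1 = (15 − 9) − 6 = 0 plus torsion [2], so Ȟ^1 ≅ Z/2
Ȟ^2 = (10 − 0) − 9 = 1, so Ȟ^2 ≅ Z

Ȟ^0 ≅ 0, Ȟ^1 ≅ Z/2, Ȟ^2 ≅ Z


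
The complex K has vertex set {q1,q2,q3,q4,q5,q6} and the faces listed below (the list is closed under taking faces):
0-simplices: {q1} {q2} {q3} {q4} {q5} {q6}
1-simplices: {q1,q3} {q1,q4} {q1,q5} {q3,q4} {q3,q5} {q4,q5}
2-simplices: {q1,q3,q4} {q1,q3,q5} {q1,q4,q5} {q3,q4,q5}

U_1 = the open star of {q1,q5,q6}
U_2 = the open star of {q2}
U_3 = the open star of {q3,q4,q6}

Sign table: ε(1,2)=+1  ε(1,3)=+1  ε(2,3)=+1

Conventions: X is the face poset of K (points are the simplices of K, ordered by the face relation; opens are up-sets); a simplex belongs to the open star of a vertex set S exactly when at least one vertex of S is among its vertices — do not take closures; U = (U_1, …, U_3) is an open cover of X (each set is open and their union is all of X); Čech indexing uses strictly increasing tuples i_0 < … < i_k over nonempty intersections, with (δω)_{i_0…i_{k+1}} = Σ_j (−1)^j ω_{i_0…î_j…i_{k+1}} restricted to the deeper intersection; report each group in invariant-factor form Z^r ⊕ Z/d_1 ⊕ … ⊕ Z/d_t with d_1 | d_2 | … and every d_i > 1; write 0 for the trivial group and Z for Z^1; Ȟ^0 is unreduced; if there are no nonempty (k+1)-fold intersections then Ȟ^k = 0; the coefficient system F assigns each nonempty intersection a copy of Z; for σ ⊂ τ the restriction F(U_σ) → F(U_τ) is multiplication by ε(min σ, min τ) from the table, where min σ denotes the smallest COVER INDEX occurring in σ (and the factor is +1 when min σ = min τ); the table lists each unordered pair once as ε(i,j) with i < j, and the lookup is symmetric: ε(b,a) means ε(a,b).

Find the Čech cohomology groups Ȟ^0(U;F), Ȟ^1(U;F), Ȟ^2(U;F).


Ȟ^0 = Z^2,  Ȟ^1 = 0,  Ȟ^2 = 0

nonempty intersections:
  U1={{q1},{q5},{q6},{q1,q3},{q1,q4},{q1,q5},{q3,q5},{q4,q5},{q1,q3,q4},{q1,q3,q5},{q1,q4,q5},{q3,q4,q5}} U2={{q2}} U3={{q3},{q4},{q6},{q1,q3},{q1,q4},{q3,q4},{q3,q5},{q4,q5},{q1,q3,q4},{q1,q3,q5},{q1,q4,q5},{q3,q4,q5}}
  U13={{q6},{q1,q3},{q1,q4},{q3,q5},{q4,q5},{q1,q3,q4},{q1,q3,q5},{q1,q4,q5},{q3,q4,q5}}
C dims 3,1; δ0: rk 1, SNF 1^1
Ȟ^0: (3−1)−0=2 ⇒ Z^2
Ȟ^1: (1−0)−1=0 ⇒ 0
Ȟ^2: (0−0)−0=0 ⇒ 0


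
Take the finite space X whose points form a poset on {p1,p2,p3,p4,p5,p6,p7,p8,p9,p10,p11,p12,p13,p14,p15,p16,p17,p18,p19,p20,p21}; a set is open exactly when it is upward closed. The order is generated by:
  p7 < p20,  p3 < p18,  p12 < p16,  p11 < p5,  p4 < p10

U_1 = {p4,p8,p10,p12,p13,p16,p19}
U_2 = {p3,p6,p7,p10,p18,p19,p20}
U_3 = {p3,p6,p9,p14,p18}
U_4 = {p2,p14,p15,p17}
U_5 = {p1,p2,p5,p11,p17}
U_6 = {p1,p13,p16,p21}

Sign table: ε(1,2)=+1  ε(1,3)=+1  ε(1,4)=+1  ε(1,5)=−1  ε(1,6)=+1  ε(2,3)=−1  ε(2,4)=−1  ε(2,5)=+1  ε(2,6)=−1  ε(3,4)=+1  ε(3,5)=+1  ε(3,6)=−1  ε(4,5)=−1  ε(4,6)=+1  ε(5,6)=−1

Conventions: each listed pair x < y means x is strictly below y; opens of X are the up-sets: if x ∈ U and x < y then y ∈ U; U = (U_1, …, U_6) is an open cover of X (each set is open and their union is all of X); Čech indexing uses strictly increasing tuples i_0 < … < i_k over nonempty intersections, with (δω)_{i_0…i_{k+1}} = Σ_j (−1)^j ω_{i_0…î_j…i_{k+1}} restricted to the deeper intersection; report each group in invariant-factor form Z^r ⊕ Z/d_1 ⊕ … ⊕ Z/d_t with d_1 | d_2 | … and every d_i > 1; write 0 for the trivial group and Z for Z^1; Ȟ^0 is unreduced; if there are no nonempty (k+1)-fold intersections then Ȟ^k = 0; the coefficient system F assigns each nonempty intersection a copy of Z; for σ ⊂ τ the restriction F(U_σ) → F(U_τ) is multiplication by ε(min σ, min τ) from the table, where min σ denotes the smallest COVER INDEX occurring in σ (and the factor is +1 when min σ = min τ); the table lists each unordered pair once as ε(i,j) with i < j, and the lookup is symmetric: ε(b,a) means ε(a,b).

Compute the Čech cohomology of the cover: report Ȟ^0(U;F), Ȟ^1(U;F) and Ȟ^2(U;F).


cover nerve:
  U12={p10,p19} U16={p13,p16} U23={p3,p6,p18} U34={p14} U45={p2,p17} U56={p1}
C dims 6,6; δ0: rk 6, SNF 1^5·2
Ȟ^0: (6−6)−0=0 ⇒ 0
Ȟ^1: (6−0)−6=0 plus torsion [2] ⇒ Z/2
Ȟ^2: (0−0)−0=0 ⇒ 0

Ȟ^0 = 0; Ȟ^1 = Z/2; Ȟ^2 = 0
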